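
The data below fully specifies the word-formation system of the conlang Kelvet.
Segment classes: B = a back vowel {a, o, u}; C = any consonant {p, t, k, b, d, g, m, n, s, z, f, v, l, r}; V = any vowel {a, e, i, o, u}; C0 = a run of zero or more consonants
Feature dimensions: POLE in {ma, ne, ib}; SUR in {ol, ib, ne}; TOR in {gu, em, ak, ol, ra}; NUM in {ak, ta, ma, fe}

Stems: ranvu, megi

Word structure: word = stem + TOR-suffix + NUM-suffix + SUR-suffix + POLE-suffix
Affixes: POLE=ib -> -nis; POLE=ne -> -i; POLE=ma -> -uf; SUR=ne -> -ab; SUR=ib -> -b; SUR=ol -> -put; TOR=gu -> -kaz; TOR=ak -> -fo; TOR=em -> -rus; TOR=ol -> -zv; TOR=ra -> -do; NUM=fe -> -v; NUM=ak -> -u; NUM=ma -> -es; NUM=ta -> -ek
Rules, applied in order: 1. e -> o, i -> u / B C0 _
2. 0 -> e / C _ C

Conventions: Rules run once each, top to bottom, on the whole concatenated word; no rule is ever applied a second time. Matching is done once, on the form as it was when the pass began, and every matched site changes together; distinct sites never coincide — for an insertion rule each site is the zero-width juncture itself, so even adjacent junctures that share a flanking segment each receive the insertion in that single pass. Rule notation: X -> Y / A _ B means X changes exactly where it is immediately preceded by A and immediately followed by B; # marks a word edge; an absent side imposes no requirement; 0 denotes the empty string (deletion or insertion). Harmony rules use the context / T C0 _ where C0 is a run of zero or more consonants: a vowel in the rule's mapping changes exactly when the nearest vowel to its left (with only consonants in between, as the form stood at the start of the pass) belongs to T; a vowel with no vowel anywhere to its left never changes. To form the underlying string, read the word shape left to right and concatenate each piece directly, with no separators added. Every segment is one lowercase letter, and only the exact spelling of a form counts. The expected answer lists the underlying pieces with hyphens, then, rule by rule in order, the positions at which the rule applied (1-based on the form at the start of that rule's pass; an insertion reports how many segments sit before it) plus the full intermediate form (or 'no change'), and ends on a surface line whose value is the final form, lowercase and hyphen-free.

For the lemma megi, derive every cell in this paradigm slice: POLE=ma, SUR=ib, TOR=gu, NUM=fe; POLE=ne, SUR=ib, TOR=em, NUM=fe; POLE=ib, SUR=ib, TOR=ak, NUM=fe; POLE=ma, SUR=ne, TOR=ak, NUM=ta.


cell POLE=ma, SUR=ib, TOR=gu, NUM=fe:
underlying: megi-kaz-v-b-uf
1. e -> o, i -> u / B C0 _: no change
2. 0 -> e / C _ C: inserts after position(s) 7, 8: megikazevebuf
surface: megikazevebuf

cell POLE=ne, SUR=ib, TOR=em, NUM=fe:
underlying: megi-rus-v-b-i
1. e -> o, i -> u / B C0 _: fires at position(s) 10: megirusvbu
2. 0 -> e / C _ C: inserts after position(s) 7, 8: megirusevebu
surface: megirusevebu

cell POLE=ib, SUR=ib, TOR=ak, NUM=fe:
underlying: megi-fo-v-b-nis
1. e -> o, i -> u / B C0 _: fires at position(s) 10: megifovbnus
2. 0 -> e / C _ C: inserts after position(s) 7, 8: megifovebenus
surface: megifovebenus

cell POLE=ma, SUR=ne, TOR=ak, NUM=ta:
underlying: megi-fo-ek-ab-uf
1. e -> o, i -> u / B C0 _: fires at position(s) 7: megifookabuf
2. 0 -> e / C _ C: no change
surface: megifookabuf


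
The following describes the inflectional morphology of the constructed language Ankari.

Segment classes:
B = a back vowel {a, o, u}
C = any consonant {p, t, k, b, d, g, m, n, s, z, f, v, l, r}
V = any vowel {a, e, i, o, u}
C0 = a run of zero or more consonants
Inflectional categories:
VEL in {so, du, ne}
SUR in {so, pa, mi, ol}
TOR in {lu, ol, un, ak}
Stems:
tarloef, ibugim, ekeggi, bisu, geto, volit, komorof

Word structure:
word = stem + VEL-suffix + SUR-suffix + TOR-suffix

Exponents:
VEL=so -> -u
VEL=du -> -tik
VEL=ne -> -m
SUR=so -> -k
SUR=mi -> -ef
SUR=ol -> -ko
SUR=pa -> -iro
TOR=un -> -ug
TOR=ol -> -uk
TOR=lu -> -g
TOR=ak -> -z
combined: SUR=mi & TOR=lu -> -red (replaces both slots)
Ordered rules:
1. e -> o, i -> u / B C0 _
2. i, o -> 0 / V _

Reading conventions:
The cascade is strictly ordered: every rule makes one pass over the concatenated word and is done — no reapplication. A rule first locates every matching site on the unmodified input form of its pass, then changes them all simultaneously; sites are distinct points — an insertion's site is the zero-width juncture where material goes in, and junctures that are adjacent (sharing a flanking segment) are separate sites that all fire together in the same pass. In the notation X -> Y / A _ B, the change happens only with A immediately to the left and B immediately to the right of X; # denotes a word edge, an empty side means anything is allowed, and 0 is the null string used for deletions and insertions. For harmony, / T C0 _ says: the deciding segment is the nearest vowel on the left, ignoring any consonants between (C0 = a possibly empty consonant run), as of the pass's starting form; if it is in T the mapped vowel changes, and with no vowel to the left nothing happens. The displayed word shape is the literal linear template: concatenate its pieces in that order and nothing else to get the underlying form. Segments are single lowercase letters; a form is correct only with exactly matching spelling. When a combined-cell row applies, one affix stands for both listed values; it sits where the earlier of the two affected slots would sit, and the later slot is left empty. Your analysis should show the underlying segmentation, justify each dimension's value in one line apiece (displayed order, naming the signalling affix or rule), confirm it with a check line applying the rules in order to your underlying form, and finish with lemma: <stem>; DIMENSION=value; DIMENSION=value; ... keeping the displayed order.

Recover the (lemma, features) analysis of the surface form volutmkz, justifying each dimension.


underlying: volit-m-k-z
VEL=ne - signalled by the affix -m
SUR=so - signalled by the affix -k
TOR=ak - signalled by the affix -z
check: volitmkz -> volutmkz -> volutmkz
lemma: volit; VEL=ne; SUR=so; TOR=ak


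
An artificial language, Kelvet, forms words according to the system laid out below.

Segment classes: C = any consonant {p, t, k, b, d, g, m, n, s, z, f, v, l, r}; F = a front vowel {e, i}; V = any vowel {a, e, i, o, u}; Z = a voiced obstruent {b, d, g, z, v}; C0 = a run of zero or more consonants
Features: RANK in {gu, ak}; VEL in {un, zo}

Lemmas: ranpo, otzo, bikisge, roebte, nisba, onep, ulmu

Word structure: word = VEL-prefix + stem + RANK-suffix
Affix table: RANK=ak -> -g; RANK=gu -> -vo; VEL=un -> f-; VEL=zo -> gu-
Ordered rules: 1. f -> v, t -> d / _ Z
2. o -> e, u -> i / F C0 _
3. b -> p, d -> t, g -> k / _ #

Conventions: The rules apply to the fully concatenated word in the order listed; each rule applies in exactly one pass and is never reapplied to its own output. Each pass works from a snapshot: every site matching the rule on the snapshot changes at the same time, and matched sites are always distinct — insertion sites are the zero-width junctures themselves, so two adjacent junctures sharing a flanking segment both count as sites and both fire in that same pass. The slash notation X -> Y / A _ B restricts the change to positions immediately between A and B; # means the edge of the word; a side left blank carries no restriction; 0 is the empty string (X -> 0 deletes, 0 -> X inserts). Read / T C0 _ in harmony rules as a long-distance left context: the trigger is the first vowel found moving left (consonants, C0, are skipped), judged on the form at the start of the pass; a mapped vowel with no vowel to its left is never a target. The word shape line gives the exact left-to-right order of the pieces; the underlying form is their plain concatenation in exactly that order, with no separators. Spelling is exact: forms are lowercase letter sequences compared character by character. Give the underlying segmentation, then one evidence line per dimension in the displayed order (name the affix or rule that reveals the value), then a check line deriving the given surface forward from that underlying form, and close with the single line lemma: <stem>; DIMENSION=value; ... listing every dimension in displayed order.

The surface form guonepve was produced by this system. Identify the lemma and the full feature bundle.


underlying: gu-onep-vo
RANK=gu - signalled by the affix -vo
VEL=zo - signalled by the affix gu-
check: guonepvo -> guonepvo -> guonepve -> guonepve
lemma: onep; RANK=gu; VEL=zo


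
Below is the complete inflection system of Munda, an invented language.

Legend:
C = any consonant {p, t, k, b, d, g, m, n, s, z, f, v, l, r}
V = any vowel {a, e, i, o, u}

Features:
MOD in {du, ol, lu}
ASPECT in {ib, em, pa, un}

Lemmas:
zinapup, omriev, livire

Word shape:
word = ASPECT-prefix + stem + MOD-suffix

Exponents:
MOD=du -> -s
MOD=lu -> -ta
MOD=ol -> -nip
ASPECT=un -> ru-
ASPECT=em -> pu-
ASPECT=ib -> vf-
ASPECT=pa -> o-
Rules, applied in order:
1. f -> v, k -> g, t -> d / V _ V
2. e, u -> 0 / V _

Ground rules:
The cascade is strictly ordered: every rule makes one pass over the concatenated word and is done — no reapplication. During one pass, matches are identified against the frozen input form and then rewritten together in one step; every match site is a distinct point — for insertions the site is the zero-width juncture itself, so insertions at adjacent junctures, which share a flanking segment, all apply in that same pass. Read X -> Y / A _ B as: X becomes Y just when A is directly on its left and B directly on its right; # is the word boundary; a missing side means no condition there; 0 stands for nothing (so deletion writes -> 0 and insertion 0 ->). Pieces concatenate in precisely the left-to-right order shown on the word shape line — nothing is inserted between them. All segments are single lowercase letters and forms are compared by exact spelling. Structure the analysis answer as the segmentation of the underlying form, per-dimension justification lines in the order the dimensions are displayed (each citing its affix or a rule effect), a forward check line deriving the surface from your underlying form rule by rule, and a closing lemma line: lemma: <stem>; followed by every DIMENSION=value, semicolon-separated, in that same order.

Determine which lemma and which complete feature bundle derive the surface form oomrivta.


underlying: o-omriev-ta
MOD=lu - signalled by the affix -ta
ASPECT=pa - signalled by the affix o-
check: oomrievta -> oomrievta -> oomrivta
lemma: omriev; MOD=lu; ASPECT=pa


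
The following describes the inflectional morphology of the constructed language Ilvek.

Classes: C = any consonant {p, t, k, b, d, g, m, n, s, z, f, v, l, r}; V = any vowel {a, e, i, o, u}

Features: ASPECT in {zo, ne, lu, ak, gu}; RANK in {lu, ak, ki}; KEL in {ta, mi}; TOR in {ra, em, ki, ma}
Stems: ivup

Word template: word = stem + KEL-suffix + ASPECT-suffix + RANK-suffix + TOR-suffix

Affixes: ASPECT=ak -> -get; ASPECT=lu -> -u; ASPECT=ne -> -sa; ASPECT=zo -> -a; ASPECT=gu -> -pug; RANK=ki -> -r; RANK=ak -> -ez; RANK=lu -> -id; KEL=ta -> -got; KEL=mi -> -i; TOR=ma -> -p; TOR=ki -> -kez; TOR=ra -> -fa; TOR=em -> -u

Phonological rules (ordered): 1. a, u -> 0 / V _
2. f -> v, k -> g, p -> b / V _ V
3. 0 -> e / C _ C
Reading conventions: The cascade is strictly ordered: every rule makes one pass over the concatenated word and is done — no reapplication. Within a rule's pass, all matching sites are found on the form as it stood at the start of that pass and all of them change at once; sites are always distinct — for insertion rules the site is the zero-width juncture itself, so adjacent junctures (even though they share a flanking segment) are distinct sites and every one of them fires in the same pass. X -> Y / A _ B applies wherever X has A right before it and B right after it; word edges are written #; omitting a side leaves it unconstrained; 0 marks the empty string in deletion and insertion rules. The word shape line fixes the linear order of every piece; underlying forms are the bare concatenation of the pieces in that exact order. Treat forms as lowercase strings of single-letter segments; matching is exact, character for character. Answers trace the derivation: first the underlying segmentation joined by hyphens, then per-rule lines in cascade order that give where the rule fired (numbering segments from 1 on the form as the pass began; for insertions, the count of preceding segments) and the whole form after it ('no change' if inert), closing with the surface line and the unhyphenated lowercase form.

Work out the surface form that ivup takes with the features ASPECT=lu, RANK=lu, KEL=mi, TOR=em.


underlying: ivup-i-u-id-u
1. a, u -> 0 / V _: fires at position(s) 6: ivupiidu
2. f -> v, k -> g, p -> b / V _ V: fires at position(s) 4: ivubiidu
3. 0 -> e / C _ C: no change
surface: ivubiidu


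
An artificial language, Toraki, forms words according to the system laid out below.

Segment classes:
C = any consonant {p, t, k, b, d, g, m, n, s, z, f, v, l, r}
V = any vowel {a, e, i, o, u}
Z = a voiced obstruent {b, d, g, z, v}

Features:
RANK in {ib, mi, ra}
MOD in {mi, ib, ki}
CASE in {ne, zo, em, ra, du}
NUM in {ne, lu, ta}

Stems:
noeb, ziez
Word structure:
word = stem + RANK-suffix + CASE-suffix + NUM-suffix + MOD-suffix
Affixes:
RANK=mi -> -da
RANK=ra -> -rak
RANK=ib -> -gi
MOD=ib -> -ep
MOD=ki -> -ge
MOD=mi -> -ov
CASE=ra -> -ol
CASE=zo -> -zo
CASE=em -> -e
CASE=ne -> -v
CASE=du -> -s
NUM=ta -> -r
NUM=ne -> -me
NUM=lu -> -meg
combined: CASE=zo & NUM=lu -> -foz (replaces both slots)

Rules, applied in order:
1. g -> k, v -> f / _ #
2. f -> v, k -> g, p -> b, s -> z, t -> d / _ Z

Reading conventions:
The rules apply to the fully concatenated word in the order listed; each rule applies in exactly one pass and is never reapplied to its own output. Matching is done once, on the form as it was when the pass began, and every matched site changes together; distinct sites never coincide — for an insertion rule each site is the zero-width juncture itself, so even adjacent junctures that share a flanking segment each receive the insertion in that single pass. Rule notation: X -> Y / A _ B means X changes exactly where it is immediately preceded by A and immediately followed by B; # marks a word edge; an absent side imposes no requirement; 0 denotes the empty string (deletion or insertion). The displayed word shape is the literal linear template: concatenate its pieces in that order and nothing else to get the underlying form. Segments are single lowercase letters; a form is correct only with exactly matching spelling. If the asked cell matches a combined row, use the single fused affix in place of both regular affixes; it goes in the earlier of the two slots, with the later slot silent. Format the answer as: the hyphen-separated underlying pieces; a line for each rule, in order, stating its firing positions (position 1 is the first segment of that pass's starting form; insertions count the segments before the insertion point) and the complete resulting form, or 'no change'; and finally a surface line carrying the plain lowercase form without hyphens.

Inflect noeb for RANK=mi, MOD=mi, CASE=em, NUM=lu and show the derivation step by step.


underlying: noeb-da-e-meg-ov
1. g -> k, v -> f / _ #: fires at position(s) 12: noebdaemegof
2. f -> v, k -> g, p -> b, s -> z, t -> d / _ Z: no change
surface: noebdaemegof


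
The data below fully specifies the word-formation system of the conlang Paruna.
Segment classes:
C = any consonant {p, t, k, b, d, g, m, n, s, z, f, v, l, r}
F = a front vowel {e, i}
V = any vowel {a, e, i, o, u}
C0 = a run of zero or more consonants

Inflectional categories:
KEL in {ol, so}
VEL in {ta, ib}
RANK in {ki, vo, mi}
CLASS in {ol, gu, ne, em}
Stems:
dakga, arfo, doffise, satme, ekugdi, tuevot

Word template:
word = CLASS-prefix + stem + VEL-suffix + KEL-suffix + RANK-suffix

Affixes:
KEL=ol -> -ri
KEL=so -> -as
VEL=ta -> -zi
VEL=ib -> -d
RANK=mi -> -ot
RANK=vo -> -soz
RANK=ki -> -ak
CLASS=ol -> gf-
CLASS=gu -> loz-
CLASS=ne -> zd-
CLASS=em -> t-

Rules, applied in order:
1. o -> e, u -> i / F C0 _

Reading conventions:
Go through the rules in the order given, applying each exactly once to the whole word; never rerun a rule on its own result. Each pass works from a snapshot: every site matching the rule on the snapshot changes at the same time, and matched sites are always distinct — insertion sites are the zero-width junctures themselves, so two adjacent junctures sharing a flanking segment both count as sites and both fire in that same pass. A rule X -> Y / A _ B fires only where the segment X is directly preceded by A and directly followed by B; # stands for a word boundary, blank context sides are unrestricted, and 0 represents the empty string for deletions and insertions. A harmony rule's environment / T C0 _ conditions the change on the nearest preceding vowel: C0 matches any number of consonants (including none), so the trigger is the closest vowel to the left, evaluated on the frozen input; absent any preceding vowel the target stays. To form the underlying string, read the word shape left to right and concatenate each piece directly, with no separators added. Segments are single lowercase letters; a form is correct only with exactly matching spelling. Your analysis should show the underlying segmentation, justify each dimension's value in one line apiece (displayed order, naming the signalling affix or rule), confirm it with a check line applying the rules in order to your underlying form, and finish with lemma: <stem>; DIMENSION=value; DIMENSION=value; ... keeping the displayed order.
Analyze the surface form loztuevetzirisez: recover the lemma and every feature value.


underlying: loz-tuevot-zi-ri-soz
KEL=ol - signalled by the affix -ri
VEL=ta - signalled by the affix -zi
RANK=vo - signalled by the affix -soz
CLASS=gu - signalled by the affix loz-
check: loztuevotzirisoz -> loztuevetzirisez
lemma: tuevot; KEL=ol; VEL=ta; RANK=vo; CLASS=gu


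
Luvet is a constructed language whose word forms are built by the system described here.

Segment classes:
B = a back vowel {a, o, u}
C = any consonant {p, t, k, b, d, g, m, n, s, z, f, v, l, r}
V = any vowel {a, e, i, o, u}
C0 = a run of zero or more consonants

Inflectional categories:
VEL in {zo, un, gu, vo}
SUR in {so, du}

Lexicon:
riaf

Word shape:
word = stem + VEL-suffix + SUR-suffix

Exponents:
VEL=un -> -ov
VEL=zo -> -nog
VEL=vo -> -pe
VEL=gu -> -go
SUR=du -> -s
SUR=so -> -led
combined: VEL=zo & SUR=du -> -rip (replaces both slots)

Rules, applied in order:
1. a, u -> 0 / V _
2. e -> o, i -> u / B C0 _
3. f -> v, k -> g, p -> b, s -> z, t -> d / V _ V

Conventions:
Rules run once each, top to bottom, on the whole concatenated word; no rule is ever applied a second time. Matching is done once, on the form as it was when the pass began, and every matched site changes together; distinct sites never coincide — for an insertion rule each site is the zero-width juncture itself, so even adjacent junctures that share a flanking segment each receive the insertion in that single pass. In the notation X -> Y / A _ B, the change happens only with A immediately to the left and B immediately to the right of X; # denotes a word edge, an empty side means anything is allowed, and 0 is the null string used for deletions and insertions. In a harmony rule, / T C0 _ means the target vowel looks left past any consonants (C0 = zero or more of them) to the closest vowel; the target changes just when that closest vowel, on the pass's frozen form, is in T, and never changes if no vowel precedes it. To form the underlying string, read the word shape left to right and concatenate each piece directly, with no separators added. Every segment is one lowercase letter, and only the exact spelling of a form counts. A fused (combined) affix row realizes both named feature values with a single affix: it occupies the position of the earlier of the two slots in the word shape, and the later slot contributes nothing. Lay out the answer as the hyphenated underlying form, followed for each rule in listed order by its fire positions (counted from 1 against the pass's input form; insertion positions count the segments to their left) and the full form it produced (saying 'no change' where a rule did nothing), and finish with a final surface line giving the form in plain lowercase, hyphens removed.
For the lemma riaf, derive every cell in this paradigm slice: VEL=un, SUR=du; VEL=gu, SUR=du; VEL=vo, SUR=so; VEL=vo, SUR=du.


cell VEL=un, SUR=du:
underlying: riaf-ov-s
1. a, u -> 0 / V _: fires at position(s) 3: rifovs
2. e -> o, i -> u / B C0 _: no change
3. f -> v, k -> g, p -> b, s -> z, t -> d / V _ V: fires at position(s) 3: rivovs
surface: rivovs

cell VEL=gu, SUR=du:
underlying: riaf-go-s
1. a, u -> 0 / V _: fires at position(s) 3: rifgos
2. e -> o, i -> u / B C0 _: no change
3. f -> v, k -> g, p -> b, s -> z, t -> d / V _ V: no change
surface: rifgos

cell VEL=vo, SUR=so:
underlying: riaf-pe-led
1. a, u -> 0 / V _: fires at position(s) 3: rifpeled
2. e -> o, i -> u / B C0 _: no change
3. f -> v, k -> g, p -> b, s -> z, t -> d / V _ V: no change
surface: rifpeled

cell VEL=vo, SUR=du:
underlying: riaf-pe-s
1. a, u -> 0 / V _: fires at position(s) 3: rifpes
2. e -> o, i -> u / B C0 _: no change
3. f -> v, k -> g, p -> b, s -> z, t -> d / V _ V: no change
surface: rifpes


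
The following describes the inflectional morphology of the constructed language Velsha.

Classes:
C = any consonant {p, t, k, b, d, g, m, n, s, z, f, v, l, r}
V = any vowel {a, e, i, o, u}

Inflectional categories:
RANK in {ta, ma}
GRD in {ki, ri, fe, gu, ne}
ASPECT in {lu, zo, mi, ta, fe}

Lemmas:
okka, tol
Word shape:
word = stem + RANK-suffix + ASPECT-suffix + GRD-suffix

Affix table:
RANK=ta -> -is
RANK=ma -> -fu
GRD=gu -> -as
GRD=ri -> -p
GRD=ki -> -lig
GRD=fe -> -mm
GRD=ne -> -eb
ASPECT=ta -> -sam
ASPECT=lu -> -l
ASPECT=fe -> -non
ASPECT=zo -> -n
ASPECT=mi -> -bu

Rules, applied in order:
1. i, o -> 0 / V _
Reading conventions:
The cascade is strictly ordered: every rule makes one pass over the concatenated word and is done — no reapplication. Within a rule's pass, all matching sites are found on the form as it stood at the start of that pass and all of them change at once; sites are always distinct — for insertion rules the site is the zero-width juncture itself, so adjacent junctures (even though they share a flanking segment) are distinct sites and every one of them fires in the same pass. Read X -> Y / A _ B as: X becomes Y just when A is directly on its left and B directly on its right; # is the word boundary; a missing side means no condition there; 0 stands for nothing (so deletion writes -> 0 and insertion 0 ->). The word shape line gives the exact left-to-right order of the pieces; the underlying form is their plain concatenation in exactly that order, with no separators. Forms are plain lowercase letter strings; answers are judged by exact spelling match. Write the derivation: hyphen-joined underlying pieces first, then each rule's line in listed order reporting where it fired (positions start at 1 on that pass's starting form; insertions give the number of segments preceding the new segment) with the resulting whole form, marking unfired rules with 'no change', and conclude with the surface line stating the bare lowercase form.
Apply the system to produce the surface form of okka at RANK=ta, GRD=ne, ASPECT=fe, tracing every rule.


underlying: okka-is-non-eb
1. i, o -> 0 / V _: fires at position(s) 5: okkasnoneb
surface: okkasnoneb


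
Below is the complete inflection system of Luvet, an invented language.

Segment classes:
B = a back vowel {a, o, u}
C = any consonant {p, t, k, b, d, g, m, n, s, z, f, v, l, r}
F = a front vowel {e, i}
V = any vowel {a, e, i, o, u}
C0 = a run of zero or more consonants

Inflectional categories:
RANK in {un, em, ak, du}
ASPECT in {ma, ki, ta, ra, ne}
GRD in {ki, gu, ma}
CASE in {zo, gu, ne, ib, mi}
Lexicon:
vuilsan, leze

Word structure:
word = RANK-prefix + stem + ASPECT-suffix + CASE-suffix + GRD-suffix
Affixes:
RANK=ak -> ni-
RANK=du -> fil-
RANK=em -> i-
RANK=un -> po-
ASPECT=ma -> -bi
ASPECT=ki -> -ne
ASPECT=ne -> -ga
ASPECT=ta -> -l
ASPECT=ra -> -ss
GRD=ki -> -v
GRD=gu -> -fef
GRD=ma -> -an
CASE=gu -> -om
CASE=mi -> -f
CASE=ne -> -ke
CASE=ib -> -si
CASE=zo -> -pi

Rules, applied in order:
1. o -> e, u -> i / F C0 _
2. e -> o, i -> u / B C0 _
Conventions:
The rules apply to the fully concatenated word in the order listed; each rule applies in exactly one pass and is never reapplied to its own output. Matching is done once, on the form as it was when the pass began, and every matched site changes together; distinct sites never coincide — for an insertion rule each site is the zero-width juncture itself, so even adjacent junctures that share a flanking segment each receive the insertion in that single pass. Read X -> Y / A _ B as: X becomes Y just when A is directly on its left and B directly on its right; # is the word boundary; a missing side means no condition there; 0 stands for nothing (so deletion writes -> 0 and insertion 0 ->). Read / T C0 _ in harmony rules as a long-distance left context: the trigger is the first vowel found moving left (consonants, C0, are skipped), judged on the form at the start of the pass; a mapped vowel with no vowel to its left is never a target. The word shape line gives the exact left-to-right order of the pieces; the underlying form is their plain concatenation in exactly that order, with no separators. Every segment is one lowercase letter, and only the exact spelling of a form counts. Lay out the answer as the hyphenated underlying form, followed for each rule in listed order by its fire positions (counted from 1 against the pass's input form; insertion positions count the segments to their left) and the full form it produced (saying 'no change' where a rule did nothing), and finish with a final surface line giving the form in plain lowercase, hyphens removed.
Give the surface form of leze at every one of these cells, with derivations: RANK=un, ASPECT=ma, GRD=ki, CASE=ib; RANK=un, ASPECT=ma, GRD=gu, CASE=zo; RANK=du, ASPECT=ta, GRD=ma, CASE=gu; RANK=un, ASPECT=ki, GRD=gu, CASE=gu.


cell RANK=un, ASPECT=ma, GRD=ki, CASE=ib:
underlying: po-leze-bi-si-v
1. o -> e, u -> i / F C0 _: no change
2. e -> o, i -> u / B C0 _: fires at position(s) 4: polozebisiv
surface: polozebisiv

cell RANK=un, ASPECT=ma, GRD=gu, CASE=zo:
underlying: po-leze-bi-pi-fef
1. o -> e, u -> i / F C0 _: no change
2. e -> o, i -> u / B C0 _: fires at position(s) 4: polozebipifef
surface: polozebipifef

cell RANK=du, ASPECT=ta, GRD=ma, CASE=gu:
underlying: fil-leze-l-om-an
1. o -> e, u -> i / F C0 _: fires at position(s) 9: fillezeleman
2. e -> o, i -> u / B C0 _: no change
surface: fillezeleman

cell RANK=un, ASPECT=ki, GRD=gu, CASE=gu:
underlying: po-leze-ne-om-fef
1. o -> e, u -> i / F C0 _: fires at position(s) 9: polezeneemfef
2. e -> o, i -> u / B C0 _: fires at position(s) 4: polozeneemfef
surface: polozeneemfef


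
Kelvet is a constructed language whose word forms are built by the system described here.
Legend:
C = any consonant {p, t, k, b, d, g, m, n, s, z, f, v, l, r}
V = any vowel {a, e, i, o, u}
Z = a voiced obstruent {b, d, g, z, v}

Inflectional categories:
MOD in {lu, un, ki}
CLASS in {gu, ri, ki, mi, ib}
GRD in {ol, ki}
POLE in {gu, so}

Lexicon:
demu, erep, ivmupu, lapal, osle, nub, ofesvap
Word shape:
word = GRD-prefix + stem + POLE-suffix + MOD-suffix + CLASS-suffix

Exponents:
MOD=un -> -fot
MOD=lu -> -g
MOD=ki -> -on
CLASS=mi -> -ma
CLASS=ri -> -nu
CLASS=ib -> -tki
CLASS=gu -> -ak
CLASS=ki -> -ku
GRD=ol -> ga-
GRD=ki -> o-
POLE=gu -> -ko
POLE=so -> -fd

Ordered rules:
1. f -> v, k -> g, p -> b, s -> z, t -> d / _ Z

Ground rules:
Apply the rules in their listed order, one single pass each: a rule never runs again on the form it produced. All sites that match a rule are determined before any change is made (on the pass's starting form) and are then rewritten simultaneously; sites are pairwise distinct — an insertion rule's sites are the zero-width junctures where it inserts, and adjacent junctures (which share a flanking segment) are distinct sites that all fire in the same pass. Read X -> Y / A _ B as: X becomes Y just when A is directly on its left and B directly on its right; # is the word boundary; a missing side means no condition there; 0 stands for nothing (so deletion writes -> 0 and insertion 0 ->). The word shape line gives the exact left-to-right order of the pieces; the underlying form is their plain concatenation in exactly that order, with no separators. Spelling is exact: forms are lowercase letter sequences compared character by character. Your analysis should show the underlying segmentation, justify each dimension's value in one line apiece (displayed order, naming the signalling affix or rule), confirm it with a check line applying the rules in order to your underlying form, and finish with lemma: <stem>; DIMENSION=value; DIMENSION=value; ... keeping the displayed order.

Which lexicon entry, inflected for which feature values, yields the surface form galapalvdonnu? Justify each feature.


underlying: ga-lapal-fd-on-nu
MOD=ki - signalled by the affix -on
CLASS=ri - signalled by the affix -nu
GRD=ol - signalled by the affix ga-
POLE=so - signalled by the affix -fd
check: galapalfdonnu -> galapalvdonnu
lemma: lapal; MOD=ki; CLASS=ri; GRD=ol; POLE=so


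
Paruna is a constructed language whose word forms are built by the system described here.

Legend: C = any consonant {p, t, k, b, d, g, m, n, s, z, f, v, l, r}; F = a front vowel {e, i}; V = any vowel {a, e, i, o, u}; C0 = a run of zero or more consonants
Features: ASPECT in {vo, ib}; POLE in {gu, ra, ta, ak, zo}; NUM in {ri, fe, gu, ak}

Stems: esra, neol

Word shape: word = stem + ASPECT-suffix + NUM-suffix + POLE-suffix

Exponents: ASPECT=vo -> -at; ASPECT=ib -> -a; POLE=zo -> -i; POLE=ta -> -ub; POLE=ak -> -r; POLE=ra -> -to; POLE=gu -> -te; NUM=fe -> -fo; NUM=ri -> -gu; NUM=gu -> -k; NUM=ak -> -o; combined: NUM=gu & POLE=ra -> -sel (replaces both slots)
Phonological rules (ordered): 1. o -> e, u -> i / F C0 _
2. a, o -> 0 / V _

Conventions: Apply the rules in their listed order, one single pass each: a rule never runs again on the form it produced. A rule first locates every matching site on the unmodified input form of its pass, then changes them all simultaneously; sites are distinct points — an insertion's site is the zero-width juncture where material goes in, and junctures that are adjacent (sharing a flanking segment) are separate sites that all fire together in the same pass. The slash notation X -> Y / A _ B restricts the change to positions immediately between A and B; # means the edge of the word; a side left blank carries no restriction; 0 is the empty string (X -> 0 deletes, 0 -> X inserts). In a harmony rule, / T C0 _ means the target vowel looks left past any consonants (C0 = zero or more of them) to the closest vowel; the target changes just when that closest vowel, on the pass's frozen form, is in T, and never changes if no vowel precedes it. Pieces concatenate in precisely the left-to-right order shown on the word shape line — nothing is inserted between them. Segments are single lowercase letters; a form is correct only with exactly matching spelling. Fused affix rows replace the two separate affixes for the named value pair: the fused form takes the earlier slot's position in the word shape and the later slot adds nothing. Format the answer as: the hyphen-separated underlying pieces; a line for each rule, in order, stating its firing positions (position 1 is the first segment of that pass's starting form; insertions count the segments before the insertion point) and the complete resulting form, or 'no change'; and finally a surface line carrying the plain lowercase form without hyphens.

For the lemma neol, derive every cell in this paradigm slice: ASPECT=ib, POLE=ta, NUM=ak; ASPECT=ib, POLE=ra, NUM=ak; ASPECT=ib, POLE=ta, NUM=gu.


cell ASPECT=ib, POLE=ta, NUM=ak:
underlying: neol-a-o-ub
1. o -> e, u -> i / F C0 _: fires at position(s) 3: neelaoub
2. a, o -> 0 / V _: fires at position(s) 6: neelaub
surface: neelaub

cell ASPECT=ib, POLE=ra, NUM=ak:
underlying: neol-a-o-to
1. o -> e, u -> i / F C0 _: fires at position(s) 3: neelaoto
2. a, o -> 0 / V _: fires at position(s) 6: neelato
surface: neelato

cell ASPECT=ib, POLE=ta, NUM=gu:
underlying: neol-a-k-ub
1. o -> e, u -> i / F C0 _: fires at position(s) 3: neelakub
2. a, o -> 0 / V _: no change
surface: neelakub


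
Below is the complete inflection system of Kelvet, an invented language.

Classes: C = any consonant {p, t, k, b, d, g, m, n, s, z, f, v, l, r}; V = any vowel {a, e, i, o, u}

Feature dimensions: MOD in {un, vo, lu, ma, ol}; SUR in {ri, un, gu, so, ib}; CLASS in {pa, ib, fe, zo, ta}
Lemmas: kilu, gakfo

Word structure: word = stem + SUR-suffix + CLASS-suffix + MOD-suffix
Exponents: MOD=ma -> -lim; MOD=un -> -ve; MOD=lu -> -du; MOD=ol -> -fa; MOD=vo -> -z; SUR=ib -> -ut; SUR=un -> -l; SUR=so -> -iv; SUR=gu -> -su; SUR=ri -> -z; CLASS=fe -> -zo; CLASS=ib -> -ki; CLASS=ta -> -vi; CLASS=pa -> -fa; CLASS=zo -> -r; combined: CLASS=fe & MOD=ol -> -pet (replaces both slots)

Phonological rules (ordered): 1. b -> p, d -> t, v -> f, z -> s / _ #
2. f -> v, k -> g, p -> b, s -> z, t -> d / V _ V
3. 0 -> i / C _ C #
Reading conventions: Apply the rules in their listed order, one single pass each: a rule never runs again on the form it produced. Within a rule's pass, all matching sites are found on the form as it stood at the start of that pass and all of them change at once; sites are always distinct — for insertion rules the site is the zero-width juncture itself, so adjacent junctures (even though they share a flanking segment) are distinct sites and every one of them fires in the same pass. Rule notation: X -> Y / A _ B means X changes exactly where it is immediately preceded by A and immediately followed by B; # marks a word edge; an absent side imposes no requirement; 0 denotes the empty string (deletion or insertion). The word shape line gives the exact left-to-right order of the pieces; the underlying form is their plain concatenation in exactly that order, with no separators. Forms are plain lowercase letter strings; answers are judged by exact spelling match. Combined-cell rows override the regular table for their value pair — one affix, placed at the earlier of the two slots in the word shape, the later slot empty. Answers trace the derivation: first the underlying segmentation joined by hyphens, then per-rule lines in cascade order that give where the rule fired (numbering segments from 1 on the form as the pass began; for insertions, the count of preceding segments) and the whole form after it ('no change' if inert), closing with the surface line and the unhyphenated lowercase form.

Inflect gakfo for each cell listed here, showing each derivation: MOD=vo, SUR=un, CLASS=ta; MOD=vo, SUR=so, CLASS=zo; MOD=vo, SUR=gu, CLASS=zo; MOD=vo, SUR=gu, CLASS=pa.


cell MOD=vo, SUR=un, CLASS=ta:
underlying: gakfo-l-vi-z
1. b -> p, d -> t, v -> f, z -> s / _ #: fires at position(s) 9: gakfolvis
2. f -> v, k -> g, p -> b, s -> z, t -> d / V _ V: no change
3. 0 -> i / C _ C #: no change
surface: gakfolvis

cell MOD=vo, SUR=so, CLASS=zo:
underlying: gakfo-iv-r-z
1. b -> p, d -> t, v -> f, z -> s / _ #: fires at position(s) 9: gakfoivrs
2. f -> v, k -> g, p -> b, s -> z, t -> d / V _ V: no change
3. 0 -> i / C _ C #: inserts after position(s) 8: gakfoivris
surface: gakfoivris

cell MOD=vo, SUR=gu, CLASS=zo:
underlying: gakfo-su-r-z
1. b -> p, d -> t, v -> f, z -> s / _ #: fires at position(s) 9: gakfosurs
2. f -> v, k -> g, p -> b, s -> z, t -> d / V _ V: fires at position(s) 6: gakfozurs
3. 0 -> i / C _ C #: inserts after position(s) 8: gakfozuris
surface: gakfozuris

cell MOD=vo, SUR=gu, CLASS=pa:
underlying: gakfo-su-fa-z
1. b -> p, d -> t, v -> f, z -> s / _ #: fires at position(s) 10: gakfosufas
2. f -> v, k -> g, p -> b, s -> z, t -> d / V _ V: fires at position(s) 6, 8: gakfozuvas
3. 0 -> i / C _ C #: no change
surface: gakfozuvas


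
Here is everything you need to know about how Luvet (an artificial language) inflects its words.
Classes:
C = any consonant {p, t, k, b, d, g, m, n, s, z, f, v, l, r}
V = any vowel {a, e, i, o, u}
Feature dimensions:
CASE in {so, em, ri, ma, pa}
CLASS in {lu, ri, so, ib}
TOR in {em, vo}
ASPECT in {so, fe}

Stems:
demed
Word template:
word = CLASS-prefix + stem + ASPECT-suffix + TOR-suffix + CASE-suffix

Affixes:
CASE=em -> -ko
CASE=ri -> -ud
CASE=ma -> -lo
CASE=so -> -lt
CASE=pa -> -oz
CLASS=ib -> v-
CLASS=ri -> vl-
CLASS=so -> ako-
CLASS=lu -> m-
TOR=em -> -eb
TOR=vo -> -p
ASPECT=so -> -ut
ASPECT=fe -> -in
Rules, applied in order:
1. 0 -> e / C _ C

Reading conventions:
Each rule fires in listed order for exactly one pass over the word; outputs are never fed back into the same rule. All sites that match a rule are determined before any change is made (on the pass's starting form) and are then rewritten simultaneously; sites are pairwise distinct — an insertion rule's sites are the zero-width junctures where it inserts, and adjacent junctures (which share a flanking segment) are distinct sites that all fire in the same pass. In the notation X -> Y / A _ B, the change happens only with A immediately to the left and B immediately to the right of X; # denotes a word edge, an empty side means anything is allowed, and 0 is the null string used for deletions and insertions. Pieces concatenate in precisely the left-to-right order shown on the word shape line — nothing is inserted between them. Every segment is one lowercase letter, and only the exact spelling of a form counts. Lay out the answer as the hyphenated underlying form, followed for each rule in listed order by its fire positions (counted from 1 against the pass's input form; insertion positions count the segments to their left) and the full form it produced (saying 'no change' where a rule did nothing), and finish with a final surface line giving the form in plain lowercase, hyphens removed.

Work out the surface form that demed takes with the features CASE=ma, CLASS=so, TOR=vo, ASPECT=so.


underlying: ako-demed-ut-p-lo
1. 0 -> e / C _ C: inserts after position(s) 10, 11: akodemedutepelo
surface: akodemedutepelo


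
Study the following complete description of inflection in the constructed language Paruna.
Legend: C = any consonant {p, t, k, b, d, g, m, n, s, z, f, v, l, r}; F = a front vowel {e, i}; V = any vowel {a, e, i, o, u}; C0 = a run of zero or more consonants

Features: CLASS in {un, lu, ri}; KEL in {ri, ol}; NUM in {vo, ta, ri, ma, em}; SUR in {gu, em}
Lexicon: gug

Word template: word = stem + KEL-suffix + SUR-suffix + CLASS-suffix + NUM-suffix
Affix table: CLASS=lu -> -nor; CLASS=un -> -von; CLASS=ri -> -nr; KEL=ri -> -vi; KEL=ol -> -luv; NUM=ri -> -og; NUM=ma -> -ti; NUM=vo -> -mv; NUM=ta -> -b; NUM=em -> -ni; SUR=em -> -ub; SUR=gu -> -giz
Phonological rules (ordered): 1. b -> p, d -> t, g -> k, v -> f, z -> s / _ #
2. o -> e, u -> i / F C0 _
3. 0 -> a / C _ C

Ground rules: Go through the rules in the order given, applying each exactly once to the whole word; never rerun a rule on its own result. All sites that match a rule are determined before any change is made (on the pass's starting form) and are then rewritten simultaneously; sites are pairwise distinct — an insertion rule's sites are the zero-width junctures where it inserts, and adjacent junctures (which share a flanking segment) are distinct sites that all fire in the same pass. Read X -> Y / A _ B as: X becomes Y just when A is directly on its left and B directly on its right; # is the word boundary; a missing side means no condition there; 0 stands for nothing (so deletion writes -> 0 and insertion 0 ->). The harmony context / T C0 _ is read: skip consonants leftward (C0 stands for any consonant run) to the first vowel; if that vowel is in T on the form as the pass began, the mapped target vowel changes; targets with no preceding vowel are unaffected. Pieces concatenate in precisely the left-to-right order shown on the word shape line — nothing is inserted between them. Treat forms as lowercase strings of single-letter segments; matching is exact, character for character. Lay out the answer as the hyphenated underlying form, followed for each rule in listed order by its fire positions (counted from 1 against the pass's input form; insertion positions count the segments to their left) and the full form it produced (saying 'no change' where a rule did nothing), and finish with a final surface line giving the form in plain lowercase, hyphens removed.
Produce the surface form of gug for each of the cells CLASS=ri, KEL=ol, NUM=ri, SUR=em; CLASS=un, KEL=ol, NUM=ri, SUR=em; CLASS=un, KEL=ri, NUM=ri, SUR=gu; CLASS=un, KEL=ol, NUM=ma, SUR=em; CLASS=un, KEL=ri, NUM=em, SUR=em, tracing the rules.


cell CLASS=ri, KEL=ol, NUM=ri, SUR=em:
underlying: gug-luv-ub-nr-og
1. b -> p, d -> t, g -> k, v -> f, z -> s / _ #: fires at position(s) 12: gugluvubnrok
2. o -> e, u -> i / F C0 _: no change
3. 0 -> a / C _ C: inserts after position(s) 3, 8, 9: gugaluvubanarok
surface: gugaluvubanarok

cell CLASS=un, KEL=ol, NUM=ri, SUR=em:
underlying: gug-luv-ub-von-og
1. b -> p, d -> t, g -> k, v -> f, z -> s / _ #: fires at position(s) 13: gugluvubvonok
2. o -> e, u -> i / F C0 _: no change
3. 0 -> a / C _ C: inserts after position(s) 3, 8: gugaluvubavonok
surface: gugaluvubavonok

cell CLASS=un, KEL=ri, NUM=ri, SUR=gu:
underlying: gug-vi-giz-von-og
1. b -> p, d -> t, g -> k, v -> f, z -> s / _ #: fires at position(s) 13: gugvigizvonok
2. o -> e, u -> i / F C0 _: fires at position(s) 10: gugvigizvenok
3. 0 -> a / C _ C: inserts after position(s) 3, 8: gugavigizavenok
surface: gugavigizavenok

cell CLASS=un, KEL=ol, NUM=ma, SUR=em:
underlying: gug-luv-ub-von-ti
1. b -> p, d -> t, g -> k, v -> f, z -> s / _ #: no change
2. o -> e, u -> i / F C0 _: no change
3. 0 -> a / C _ C: inserts after position(s) 3, 8, 11: gugaluvubavonati
surface: gugaluvubavonati

cell CLASS=un, KEL=ri, NUM=em, SUR=em:
underlying: gug-vi-ub-von-ni
1. b -> p, d -> t, g -> k, v -> f, z -> s / _ #: no change
2. o -> e, u -> i / F C0 _: fires at position(s) 6: gugviibvonni
3. 0 -> a / C _ C: inserts after position(s) 3, 7, 10: gugaviibavonani
surface: gugaviibavonani
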